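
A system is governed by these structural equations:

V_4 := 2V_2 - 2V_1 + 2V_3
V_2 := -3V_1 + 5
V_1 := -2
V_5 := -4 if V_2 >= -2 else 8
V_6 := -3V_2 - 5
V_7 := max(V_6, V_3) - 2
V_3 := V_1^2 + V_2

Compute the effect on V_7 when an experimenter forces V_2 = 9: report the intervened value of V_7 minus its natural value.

-2

Under do(V_2=9), the mechanism V_2 := -3V_1 + 5 is discarded; V_2 is fixed at 9.
V_3 = V_1^2 + V_2  [with V_1=-2, V_2=9]  = 13
V_6 = -3V_2 - 5  [with V_2=9]  = -32
V_7 = max(V_6, V_3) - 2  [with V_6=-32, V_3=13]  = 11
Without intervention: V_2 = -3V_1 + 5  [with V_1=-2]  = 11; V_3 = V_1^2 + V_2  [with V_1=-2, V_2=11]  = 15; V_6 = -3V_2 - 5  [with V_2=11]  = -38; V_7 = max(V_6, V_3) - 2  [with V_6=-38, V_3=15]  = 13.
Change = 11 − 13 = -2.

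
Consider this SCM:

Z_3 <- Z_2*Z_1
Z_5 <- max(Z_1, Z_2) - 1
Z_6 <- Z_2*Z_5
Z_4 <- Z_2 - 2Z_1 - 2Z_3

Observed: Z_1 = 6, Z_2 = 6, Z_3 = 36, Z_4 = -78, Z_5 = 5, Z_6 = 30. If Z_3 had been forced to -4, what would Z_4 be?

The intervention breaks the incoming arrows to Z_3: Z_3 <- Z_2*Z_1 no longer applies, and Z_3 = -4.
Z_4 = Z_2 - 2Z_1 - 2Z_3  [with Z_2=6, Z_1=6, Z_3=-4]  = 2

2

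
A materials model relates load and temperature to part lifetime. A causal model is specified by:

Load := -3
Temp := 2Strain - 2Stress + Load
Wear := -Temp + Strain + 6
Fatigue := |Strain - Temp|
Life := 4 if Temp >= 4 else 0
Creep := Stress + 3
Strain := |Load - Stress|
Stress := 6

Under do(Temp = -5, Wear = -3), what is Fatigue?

14

Setting Temp = -5, Wear = -3 by intervention discards those variables' equations.
Strain = |Load - Stress|  [with Load=-3, Stress=6]  = 9
Fatigue = |Strain - Temp|  [with Strain=9, Temp=-5]  = 14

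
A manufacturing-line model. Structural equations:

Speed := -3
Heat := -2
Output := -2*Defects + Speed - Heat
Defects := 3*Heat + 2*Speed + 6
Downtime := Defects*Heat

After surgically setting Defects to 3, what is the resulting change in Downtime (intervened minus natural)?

-18

do(Defects=3) replaces the equation Defects := 3*Heat + 2*Speed + 6 with the constant Defects = 3.
Downtime = Defects*Heat  [with Defects=3, Heat=-2]  = -6
Without intervention: Defects = 3*Heat + 2*Speed + 6  [with Heat=-2, Speed=-3]  = -6; Downtime = Defects*Heat  [with Defects=-6, Heat=-2]  = 12.
Change = -6 − 12 = -18.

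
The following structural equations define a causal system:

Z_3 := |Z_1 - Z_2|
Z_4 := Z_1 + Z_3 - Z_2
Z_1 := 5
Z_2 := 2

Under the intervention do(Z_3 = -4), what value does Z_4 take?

-1

The intervention breaks the incoming arrows to Z_3: Z_3 := |Z_1 - Z_2| no longer applies, and Z_3 = -4.
Z_4 = Z_1 + Z_3 - Z_2  [with Z_1=5, Z_3=-4, Z_2=2]  = -1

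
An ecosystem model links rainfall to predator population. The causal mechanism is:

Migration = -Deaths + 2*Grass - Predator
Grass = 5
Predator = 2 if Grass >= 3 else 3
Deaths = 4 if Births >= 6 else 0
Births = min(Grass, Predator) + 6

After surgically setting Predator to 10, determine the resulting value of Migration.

-4

do(Predator=10) replaces the equation Predator = 2 if Grass >= 3 else 3 with the constant Predator = 10.
Births = min(Grass, Predator) + 6  [with Grass=5, Predator=10]  = 11
Deaths = 4 if Births >= 6 else 0  [with Births=11]  = 4
Migration = -Deaths + 2*Grass - Predator  [with Deaths=4, Grass=5, Predator=10]  = -4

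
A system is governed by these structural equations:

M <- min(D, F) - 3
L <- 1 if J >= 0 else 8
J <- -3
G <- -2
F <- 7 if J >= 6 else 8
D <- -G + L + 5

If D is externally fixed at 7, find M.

4

The intervention breaks the incoming arrows to D: D <- -G + L + 5 no longer applies, and D = 7.
F = 7 if J >= 6 else 8  [with J=-3]  = 8
M = min(D, F) - 3  [with D=7, F=8]  = 4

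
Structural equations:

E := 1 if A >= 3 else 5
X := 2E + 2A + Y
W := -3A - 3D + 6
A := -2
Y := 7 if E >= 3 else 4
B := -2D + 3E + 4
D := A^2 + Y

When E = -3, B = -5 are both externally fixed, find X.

-6

Setting E = -3, B = -5 by intervention discards those variables' equations.
Y = 7 if E >= 3 else 4  [with E=-3]  = 4
X = 2E + 2A + Y  [with E=-3, A=-2, Y=4]  = -6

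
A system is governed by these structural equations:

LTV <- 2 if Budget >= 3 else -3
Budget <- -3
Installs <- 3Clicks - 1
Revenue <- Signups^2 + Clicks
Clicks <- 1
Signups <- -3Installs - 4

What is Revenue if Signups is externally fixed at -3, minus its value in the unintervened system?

-91

Intervening sets Signups = -3 and removes its equation (Signups <- -3Installs - 4).
Revenue = Signups^2 + Clicks  [with Signups=-3, Clicks=1]  = 10
Without intervention: Installs = 3Clicks - 1  [with Clicks=1]  = 2; Signups = -3Installs - 4  [with Installs=2]  = -10; Revenue = Signups^2 + Clicks  [with Signups=-10, Clicks=1]  = 101.
Change = 10 − 101 = -91.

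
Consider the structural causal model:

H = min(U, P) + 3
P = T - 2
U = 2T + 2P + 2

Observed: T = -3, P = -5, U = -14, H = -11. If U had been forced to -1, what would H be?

-2

The intervention breaks the incoming arrows to U: U = 2T + 2P + 2 no longer applies, and U = -1.
P = T - 2  [with T=-3]  = -5
H = min(U, P) + 3  [with U=-1, P=-5]  = -2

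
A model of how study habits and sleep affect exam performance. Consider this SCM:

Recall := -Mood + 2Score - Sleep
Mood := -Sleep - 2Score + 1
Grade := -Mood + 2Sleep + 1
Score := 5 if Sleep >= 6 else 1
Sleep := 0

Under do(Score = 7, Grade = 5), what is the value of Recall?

27

The joint intervention fixes Score = 7, Grade = 5, removing each variable's own equation.
Mood = -Sleep - 2Score + 1  [with Sleep=0, Score=7]  = -13
Recall = -Mood + 2Score - Sleep  [with Mood=-13, Score=7, Sleep=0]  = 27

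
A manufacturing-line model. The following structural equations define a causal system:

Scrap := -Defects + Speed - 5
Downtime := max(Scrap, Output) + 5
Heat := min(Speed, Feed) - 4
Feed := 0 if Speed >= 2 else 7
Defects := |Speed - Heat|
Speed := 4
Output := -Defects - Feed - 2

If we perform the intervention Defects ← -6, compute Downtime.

10

The intervention breaks the incoming arrows to Defects: Defects := |Speed - Heat| no longer applies, and Defects = -6.
Feed = 0 if Speed >= 2 else 7  [with Speed=4]  = 0
Scrap = -Defects + Speed - 5  [with Defects=-6, Speed=4]  = 5
Output = -Defects - Feed - 2  [with Defects=-6, Feed=0]  = 4
Downtime = max(Scrap, Output) + 5  [with Scrap=5, Output=4]  = 10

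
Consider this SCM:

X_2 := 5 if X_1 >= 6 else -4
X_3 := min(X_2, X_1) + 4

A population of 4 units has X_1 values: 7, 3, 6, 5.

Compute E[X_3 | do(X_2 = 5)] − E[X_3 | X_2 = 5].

The intervention sets X_2=5 in all 4 units regardless of X_1. Recomputing X_3 per unit gives 9, 7, 9, 9; average 8.5.
E[X_3|X_2=5] averages over only the 2 units with X_2=5 (X_1 = 7, 6): X_3 = 9, 9, mean 9.
Difference = 8.5 − 9 = -0.5.

-0.5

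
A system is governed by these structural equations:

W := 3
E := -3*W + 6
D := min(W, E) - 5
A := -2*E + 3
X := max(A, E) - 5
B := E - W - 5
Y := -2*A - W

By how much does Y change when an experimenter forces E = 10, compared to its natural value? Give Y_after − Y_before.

52

Under do(E=10), the mechanism E := -3*W + 6 is discarded; E is fixed at 10.
A = -2*E + 3  [with E=10]  = -17
Y = -2*A - W  [with A=-17, W=3]  = 31
Without intervention: E = -3*W + 6  [with W=3]  = -3; A = -2*E + 3  [with E=-3]  = 9; Y = -2*A - W  [with A=9, W=3]  = -21.
Change = 31 − (-21) = 52.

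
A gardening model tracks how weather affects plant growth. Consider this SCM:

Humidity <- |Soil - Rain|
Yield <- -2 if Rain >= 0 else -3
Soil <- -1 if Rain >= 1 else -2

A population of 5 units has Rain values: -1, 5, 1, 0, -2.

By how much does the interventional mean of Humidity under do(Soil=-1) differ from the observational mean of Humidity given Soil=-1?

-2

do(Soil=-1) breaks Soil's dependence on Rain. With Soil=-1 fixed, Humidity across the units is 0, 6, 2, 1, 1, mean 2.
E[Humidity|Soil=-1] averages over only the 2 units with Soil=-1 (Rain = 5, 1): Humidity = 6, 2, mean 4.
Difference = 2 − 4 = -2.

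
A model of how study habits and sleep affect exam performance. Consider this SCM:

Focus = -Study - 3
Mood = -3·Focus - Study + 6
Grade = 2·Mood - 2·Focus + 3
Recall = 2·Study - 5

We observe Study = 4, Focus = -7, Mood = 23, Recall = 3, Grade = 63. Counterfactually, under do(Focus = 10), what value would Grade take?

-73

do(Focus=10) replaces the equation Focus = -Study - 3 with the constant Focus = 10.
Mood = -3·Focus - Study + 6  [with Focus=10, Study=4]  = -28
Grade = 2·Mood - 2·Focus + 3  [with Mood=-28, Focus=10]  = -73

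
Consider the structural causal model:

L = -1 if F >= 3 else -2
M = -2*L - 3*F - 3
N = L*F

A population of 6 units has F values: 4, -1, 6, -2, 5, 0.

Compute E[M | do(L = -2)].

-5

Under do(L=-2), L's equation is replaced by L=-2 for every unit. Per-unit M: -11, 4, -17, 7, -14, 1. Mean = -5.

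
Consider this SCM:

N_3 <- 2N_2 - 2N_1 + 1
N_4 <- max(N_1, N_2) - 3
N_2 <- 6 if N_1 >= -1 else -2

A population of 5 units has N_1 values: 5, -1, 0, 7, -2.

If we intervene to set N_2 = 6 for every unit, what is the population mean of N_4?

Under do(N_2=6), N_2's equation is replaced by N_2=6 for every unit. Per-unit N_4: 3, 3, 3, 4, 3. Mean = 3.2.

3.2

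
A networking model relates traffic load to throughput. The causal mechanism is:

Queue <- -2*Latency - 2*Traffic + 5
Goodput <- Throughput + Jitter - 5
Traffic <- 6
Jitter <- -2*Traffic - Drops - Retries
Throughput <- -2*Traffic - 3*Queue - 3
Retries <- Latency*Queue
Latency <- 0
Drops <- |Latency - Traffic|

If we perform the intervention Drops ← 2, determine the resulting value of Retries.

Intervening sets Drops = 2 and removes its equation (Drops <- |Latency - Traffic|).
No directed path runs from Drops to Retries, so Retries keeps its natural value.
Queue = -2*Latency - 2*Traffic + 5  [with Latency=0, Traffic=6]  = -7
Retries = Latency*Queue  [with Latency=0, Queue=-7]  = 0

0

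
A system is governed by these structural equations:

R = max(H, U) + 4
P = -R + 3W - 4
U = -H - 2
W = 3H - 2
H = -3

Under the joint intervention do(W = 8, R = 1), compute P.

19

Setting W = 8, R = 1 by intervention discards those variables' equations.
P = -R + 3W - 4  [with R=1, W=8]  = 19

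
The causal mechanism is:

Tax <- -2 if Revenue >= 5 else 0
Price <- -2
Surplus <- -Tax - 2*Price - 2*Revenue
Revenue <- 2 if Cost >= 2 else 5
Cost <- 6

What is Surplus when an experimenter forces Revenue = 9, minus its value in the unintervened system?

do(Revenue=9) replaces the equation Revenue <- 2 if Cost >= 2 else 5 with the constant Revenue = 9.
Tax = -2 if Revenue >= 5 else 0  [with Revenue=9]  = -2
Surplus = -Tax - 2*Price - 2*Revenue  [with Tax=-2, Price=-2, Revenue=9]  = -12
Without intervention: Revenue = 2 if Cost >= 2 else 5  [with Cost=6]  = 2; Tax = -2 if Revenue >= 5 else 0  [with Revenue=2]  = 0; Surplus = -Tax - 2*Price - 2*Revenue  [with Tax=0, Price=-2, Revenue=2]  = 0.
Change = -12 − 0 = -12.

-12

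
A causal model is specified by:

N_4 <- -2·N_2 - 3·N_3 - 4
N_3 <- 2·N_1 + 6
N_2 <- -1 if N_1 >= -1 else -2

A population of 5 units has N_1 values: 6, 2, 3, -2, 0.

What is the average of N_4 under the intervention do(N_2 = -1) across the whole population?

The intervention sets N_2=-1 in all 5 units regardless of N_1. Recomputing N_4 per unit gives -56, -32, -38, -8, -20; average -30.8.

-30.8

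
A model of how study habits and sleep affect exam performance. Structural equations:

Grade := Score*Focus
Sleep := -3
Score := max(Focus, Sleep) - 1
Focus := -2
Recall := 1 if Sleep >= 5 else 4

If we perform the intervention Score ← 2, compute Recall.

The intervention breaks the incoming arrows to Score: Score := max(Focus, Sleep) - 1 no longer applies, and Score = 2.
Recall is not downstream of the intervention, so its value is determined by the original equations.
Recall = 1 if Sleep >= 5 else 4  [with Sleep=-3]  = 4

4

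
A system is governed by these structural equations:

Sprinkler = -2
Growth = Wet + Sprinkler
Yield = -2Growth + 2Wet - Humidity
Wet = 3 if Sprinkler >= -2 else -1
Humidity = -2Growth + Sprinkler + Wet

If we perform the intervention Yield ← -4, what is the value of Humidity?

-1

The intervention breaks the incoming arrows to Yield: Yield = -2Growth + 2Wet - Humidity no longer applies, and Yield = -4.
Since Humidity is not a descendant of the intervened variable, it is unaffected.
Wet = 3 if Sprinkler >= -2 else -1  [with Sprinkler=-2]  = 3
Growth = Wet + Sprinkler  [with Wet=3, Sprinkler=-2]  = 1
Humidity = -2Growth + Sprinkler + Wet  [with Growth=1, Sprinkler=-2, Wet=3]  = -1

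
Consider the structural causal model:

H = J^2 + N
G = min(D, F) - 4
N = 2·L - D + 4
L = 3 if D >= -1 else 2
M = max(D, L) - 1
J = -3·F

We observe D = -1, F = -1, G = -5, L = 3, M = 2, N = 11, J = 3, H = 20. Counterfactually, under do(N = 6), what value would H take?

Intervening sets N = 6 and removes its equation (N = 2·L - D + 4).
J = -3·F  [with F=-1]  = 3
H = J^2 + N  [with J=3, N=6]  = 15

15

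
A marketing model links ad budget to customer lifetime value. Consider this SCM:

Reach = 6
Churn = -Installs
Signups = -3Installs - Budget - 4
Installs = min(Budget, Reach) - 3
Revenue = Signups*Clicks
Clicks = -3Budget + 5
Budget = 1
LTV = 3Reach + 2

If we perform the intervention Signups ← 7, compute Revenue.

14

Under do(Signups=7), the mechanism Signups = -3Installs - Budget - 4 is discarded; Signups is fixed at 7.
Clicks = -3Budget + 5  [with Budget=1]  = 2
Revenue = Signups*Clicks  [with Signups=7, Clicks=2]  = 14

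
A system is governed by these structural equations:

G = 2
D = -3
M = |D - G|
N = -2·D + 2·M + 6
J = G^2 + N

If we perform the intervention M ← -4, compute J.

8

do(M=-4) replaces the equation M = |D - G| with the constant M = -4.
N = -2·D + 2·M + 6  [with D=-3, M=-4]  = 4
J = G^2 + N  [with G=2, N=4]  = 8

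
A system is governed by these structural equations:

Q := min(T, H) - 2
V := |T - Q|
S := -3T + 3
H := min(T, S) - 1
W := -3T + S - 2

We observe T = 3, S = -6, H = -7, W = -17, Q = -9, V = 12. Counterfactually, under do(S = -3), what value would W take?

Under do(S=-3), the mechanism S := -3T + 3 is discarded; S is fixed at -3.
W = -3T + S - 2  [with T=3, S=-3]  = -14

-14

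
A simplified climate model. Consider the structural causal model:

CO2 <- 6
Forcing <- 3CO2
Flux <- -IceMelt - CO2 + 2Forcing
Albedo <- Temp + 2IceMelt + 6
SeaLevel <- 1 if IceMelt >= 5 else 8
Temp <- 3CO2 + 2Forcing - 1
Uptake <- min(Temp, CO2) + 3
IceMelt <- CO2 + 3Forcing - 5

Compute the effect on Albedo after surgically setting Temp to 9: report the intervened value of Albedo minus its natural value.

-44

do(Temp=9) replaces the equation Temp <- 3CO2 + 2Forcing - 1 with the constant Temp = 9.
Forcing = 3CO2  [with CO2=6]  = 18
IceMelt = CO2 + 3Forcing - 5  [with CO2=6, Forcing=18]  = 55
Albedo = Temp + 2IceMelt + 6  [with Temp=9, IceMelt=55]  = 125
Without intervention: Forcing = 3CO2  [with CO2=6]  = 18; Temp = 3CO2 + 2Forcing - 1  [with CO2=6, Forcing=18]  = 53; IceMelt = CO2 + 3Forcing - 5  [with CO2=6, Forcing=18]  = 55; Albedo = Temp + 2IceMelt + 6  [with Temp=53, IceMelt=55]  = 169.
Change = 125 − 169 = -44.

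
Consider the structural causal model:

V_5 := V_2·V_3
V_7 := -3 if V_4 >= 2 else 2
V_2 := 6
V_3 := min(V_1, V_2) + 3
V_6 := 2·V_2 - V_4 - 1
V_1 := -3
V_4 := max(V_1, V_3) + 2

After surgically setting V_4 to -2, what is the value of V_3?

Under do(V_4=-2), the mechanism V_4 := max(V_1, V_3) + 2 is discarded; V_4 is fixed at -2.
Since V_3 is not a descendant of the intervened variable, it is unaffected.
V_3 = min(V_1, V_2) + 3  [with V_1=-3, V_2=6]  = 0

0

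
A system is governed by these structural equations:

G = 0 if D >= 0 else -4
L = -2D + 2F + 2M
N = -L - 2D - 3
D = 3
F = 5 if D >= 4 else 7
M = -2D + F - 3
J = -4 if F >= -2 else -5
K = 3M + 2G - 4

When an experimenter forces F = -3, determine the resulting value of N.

Under do(F=-3), the mechanism F = 5 if D >= 4 else 7 is discarded; F is fixed at -3.
M = -2D + F - 3  [with D=3, F=-3]  = -12
L = -2D + 2F + 2M  [with D=3, F=-3, M=-12]  = -36
N = -L - 2D - 3  [with L=-36, D=3]  = 27

27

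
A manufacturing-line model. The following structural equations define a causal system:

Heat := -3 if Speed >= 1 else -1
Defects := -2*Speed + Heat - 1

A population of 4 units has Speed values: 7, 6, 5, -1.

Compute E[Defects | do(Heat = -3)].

-12.5

do(Heat=-3) breaks Heat's dependence on Speed. With Heat=-3 fixed, Defects across the units is -18, -16, -14, -2, mean -12.5.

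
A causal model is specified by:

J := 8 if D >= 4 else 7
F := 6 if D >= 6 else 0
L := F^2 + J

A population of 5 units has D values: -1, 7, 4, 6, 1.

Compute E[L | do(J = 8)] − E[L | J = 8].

-9.6

Under do(J=8), J's equation is replaced by J=8 for every unit. Per-unit L: 8, 44, 8, 44, 8. Mean = 22.4.
Observing J=8 restricts to units where J's equation naturally yields 8: D ∈ {7, 4, 6}. In that subpopulation L = 44, 8, 44, mean 32.
Difference = 22.4 − 32 = -9.6.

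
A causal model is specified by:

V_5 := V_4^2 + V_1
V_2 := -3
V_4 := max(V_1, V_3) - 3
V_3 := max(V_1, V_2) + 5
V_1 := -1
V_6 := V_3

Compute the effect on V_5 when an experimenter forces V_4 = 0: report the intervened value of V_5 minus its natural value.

Intervening sets V_4 = 0 and removes its equation (V_4 := max(V_1, V_3) - 3).
V_5 = V_4^2 + V_1  [with V_4=0, V_1=-1]  = -1
Without intervention: V_3 = max(V_1, V_2) + 5  [with V_1=-1, V_2=-3]  = 4; V_4 = max(V_1, V_3) - 3  [with V_1=-1, V_3=4]  = 1; V_5 = V_4^2 + V_1  [with V_4=1, V_1=-1]  = 0.
Change = -1 − 0 = -1.

-1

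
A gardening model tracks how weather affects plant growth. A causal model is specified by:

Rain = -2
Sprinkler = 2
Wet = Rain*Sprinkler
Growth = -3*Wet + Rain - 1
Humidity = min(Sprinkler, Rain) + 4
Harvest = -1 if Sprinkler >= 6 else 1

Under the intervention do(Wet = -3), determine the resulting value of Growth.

6

The intervention breaks the incoming arrows to Wet: Wet = Rain*Sprinkler no longer applies, and Wet = -3.
Growth = -3*Wet + Rain - 1  [with Wet=-3, Rain=-2]  = 6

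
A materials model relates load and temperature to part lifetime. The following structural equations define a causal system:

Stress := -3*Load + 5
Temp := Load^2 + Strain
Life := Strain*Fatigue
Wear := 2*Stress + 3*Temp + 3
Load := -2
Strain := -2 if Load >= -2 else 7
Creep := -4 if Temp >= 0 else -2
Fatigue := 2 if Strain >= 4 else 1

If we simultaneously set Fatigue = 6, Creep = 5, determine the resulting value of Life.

Under do(Fatigue = 6, Creep = 5), each intervened variable's structural equation is replaced by its fixed value.
Strain = -2 if Load >= -2 else 7  [with Load=-2]  = -2
Life = Strain*Fatigue  [with Strain=-2, Fatigue=6]  = -12

-12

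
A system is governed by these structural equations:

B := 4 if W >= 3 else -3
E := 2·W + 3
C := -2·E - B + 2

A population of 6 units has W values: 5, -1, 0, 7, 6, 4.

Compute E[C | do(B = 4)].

Under do(B=4), B's equation is replaced by B=4 for every unit. Per-unit C: -28, -4, -8, -36, -32, -24. Mean = -22.

-22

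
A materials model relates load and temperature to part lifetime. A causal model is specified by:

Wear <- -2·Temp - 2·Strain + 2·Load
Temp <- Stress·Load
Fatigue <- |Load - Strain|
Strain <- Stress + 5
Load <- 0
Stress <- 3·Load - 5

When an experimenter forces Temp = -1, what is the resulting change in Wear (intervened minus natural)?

Intervening sets Temp = -1 and removes its equation (Temp <- Stress·Load).
Stress = 3·Load - 5  [with Load=0]  = -5
Strain = Stress + 5  [with Stress=-5]  = 0
Wear = -2·Temp - 2·Strain + 2·Load  [with Temp=-1, Strain=0, Load=0]  = 2
Without intervention: Stress = 3·Load - 5  [with Load=0]  = -5; Strain = Stress + 5  [with Stress=-5]  = 0; Temp = Stress·Load  [with Stress=-5, Load=0]  = 0; Wear = -2·Temp - 2·Strain + 2·Load  [with Temp=0, Strain=0, Load=0]  = 0.
Change = 2 − 0 = 2.

2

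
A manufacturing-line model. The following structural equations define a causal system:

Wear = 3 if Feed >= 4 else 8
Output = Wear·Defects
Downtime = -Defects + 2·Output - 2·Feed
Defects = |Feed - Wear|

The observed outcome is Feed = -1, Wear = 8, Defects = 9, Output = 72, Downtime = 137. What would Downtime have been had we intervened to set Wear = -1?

2

do(Wear=-1) replaces the equation Wear = 3 if Feed >= 4 else 8 with the constant Wear = -1.
Defects = |Feed - Wear|  [with Feed=-1, Wear=-1]  = 0
Output = Wear·Defects  [with Wear=-1, Defects=0]  = 0
Downtime = -Defects + 2·Output - 2·Feed  [with Defects=0, Output=0, Feed=-1]  = 2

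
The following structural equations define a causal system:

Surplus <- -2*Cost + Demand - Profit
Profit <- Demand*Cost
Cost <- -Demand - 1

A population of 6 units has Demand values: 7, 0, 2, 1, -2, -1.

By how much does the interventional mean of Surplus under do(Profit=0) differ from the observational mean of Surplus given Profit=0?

do(Profit=0) breaks Profit's dependence on Demand. With Profit=0 fixed, Surplus across the units is 23, 2, 8, 5, -4, -1, mean 5.5.
Observing Profit=0 restricts to units where Profit's equation naturally yields 0: Demand ∈ {0, -1}. In that subpopulation Surplus = 2, -1, mean 0.5.
Difference = 5.5 − 0.5 = 5.

5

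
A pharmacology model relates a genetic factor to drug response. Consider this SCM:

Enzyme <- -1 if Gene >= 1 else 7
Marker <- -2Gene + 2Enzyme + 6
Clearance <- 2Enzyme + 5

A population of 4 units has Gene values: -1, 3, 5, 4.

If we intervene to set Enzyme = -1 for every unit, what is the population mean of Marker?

-1.5

The intervention sets Enzyme=-1 in all 4 units regardless of Gene. Recomputing Marker per unit gives 6, -2, -6, -4; average -1.5.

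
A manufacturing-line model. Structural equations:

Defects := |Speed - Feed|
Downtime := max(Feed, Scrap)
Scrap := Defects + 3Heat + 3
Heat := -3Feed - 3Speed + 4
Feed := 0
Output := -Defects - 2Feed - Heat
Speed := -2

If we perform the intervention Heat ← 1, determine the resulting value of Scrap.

8

do(Heat=1) replaces the equation Heat := -3Feed - 3Speed + 4 with the constant Heat = 1.
Defects = |Speed - Feed|  [with Speed=-2, Feed=0]  = 2
Scrap = Defects + 3Heat + 3  [with Defects=2, Heat=1]  = 8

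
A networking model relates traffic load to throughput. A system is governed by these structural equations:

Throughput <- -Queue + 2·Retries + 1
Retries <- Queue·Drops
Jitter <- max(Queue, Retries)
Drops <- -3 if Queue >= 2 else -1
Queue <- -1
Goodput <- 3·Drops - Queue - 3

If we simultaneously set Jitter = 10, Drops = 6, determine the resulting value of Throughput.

-10

The joint intervention fixes Jitter = 10, Drops = 6, removing each variable's own equation.
Retries = Queue·Drops  [with Queue=-1, Drops=6]  = -6
Throughput = -Queue + 2·Retries + 1  [with Queue=-1, Retries=-6]  = -10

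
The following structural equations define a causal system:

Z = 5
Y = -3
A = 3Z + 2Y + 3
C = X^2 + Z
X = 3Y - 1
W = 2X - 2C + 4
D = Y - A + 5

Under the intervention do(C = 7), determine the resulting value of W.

The intervention breaks the incoming arrows to C: C = X^2 + Z no longer applies, and C = 7.
X = 3Y - 1  [with Y=-3]  = -10
W = 2X - 2C + 4  [with X=-10, C=7]  = -30

-30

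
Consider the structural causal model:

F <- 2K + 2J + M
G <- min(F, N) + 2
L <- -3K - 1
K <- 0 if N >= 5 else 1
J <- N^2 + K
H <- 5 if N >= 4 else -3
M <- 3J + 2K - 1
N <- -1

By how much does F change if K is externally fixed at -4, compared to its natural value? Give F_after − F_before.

do(K=-4) replaces the equation K <- 0 if N >= 5 else 1 with the constant K = -4.
J = N^2 + K  [with N=-1, K=-4]  = -3
M = 3J + 2K - 1  [with J=-3, K=-4]  = -18
F = 2K + 2J + M  [with K=-4, J=-3, M=-18]  = -32
Without intervention: K = 0 if N >= 5 else 1  [with N=-1]  = 1; J = N^2 + K  [with N=-1, K=1]  = 2; M = 3J + 2K - 1  [with J=2, K=1]  = 7; F = 2K + 2J + M  [with K=1, J=2, M=7]  = 13.
Change = -32 − 13 = -45.

-45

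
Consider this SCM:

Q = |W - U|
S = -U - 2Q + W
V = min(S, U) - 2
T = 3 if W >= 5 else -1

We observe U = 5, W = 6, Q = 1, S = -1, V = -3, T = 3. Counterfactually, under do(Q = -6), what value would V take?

do(Q=-6) replaces the equation Q = |W - U| with the constant Q = -6.
S = -U - 2Q + W  [with U=5, Q=-6, W=6]  = 13
V = min(S, U) - 2  [with S=13, U=5]  = 3

3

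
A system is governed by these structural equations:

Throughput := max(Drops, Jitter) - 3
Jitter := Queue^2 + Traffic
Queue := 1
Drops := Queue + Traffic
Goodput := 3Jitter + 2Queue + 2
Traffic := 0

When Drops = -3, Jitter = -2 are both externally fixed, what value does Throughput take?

Setting Drops = -3, Jitter = -2 by intervention discards those variables' equations.
Throughput = max(Drops, Jitter) - 3  [with Drops=-3, Jitter=-2]  = -5

-5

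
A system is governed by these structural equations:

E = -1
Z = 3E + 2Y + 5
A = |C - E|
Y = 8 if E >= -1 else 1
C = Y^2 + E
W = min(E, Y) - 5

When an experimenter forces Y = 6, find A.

36

Under do(Y=6), the mechanism Y = 8 if E >= -1 else 1 is discarded; Y is fixed at 6.
C = Y^2 + E  [with Y=6, E=-1]  = 35
A = |C - E|  [with C=35, E=-1]  = 36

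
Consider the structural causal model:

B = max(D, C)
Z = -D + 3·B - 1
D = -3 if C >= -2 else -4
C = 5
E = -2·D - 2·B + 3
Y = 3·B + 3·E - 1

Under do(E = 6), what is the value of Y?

The intervention breaks the incoming arrows to E: E = -2·D - 2·B + 3 no longer applies, and E = 6.
D = -3 if C >= -2 else -4  [with C=5]  = -3
B = max(D, C)  [with D=-3, C=5]  = 5
Y = 3·B + 3·E - 1  [with B=5, E=6]  = 32

32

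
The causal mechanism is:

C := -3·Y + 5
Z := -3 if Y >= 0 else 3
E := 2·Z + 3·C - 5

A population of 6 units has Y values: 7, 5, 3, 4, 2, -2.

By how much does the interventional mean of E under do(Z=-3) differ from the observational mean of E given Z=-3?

Under do(Z=-3), Z's equation is replaced by Z=-3 for every unit. Per-unit E: -59, -41, -23, -32, -14, 22. Mean = -24.5.
Conditioning on Z=-3 selects the 5 unit(s) with Y ∈ {7, 5, 3, 4, 2}. Their E values: -59, -41, -23, -32, -14. Mean = -33.8.
Difference = -24.5 − (-33.8) = 9.3.

9.3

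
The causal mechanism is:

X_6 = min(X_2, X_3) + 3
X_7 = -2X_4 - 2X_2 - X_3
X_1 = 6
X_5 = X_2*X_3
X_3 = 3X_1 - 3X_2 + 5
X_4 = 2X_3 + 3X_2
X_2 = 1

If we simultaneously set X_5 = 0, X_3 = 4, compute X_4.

11

Under do(X_5 = 0, X_3 = 4), each intervened variable's structural equation is replaced by its fixed value.
X_4 = 2X_3 + 3X_2  [with X_3=4, X_2=1]  = 11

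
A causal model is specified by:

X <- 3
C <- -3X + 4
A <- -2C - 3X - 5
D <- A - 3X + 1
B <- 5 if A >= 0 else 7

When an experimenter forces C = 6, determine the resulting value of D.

-34

Under do(C=6), the mechanism C <- -3X + 4 is discarded; C is fixed at 6.
A = -2C - 3X - 5  [with C=6, X=3]  = -26
D = A - 3X + 1  [with A=-26, X=3]  = -34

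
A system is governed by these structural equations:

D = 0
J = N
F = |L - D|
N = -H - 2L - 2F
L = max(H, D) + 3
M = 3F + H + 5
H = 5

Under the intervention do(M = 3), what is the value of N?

-37

The intervention breaks the incoming arrows to M: M = 3F + H + 5 no longer applies, and M = 3.
Since N is not a descendant of the intervened variable, it is unaffected.
L = max(H, D) + 3  [with H=5, D=0]  = 8
F = |L - D|  [with L=8, D=0]  = 8
N = -H - 2L - 2F  [with H=5, L=8, F=8]  = -37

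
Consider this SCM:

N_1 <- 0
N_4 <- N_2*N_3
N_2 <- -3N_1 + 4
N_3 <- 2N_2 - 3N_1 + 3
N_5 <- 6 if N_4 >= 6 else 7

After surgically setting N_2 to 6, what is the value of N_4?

Under do(N_2=6), the mechanism N_2 <- -3N_1 + 4 is discarded; N_2 is fixed at 6.
N_3 = 2N_2 - 3N_1 + 3  [with N_2=6, N_1=0]  = 15
N_4 = N_2*N_3  [with N_2=6, N_3=15]  = 90

90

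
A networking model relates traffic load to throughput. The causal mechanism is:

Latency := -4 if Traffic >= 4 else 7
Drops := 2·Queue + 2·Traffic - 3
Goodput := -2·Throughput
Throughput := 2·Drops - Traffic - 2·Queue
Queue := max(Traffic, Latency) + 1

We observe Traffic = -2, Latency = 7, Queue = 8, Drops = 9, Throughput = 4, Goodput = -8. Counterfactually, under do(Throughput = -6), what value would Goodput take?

12

The intervention breaks the incoming arrows to Throughput: Throughput := 2·Drops - Traffic - 2·Queue no longer applies, and Throughput = -6.
Goodput = -2·Throughput  [with Throughput=-6]  = 12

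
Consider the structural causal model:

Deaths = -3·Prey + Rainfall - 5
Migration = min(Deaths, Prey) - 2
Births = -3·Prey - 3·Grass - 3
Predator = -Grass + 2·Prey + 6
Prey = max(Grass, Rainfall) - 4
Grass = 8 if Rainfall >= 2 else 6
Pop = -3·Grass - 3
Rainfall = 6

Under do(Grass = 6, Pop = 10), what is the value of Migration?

-7

Setting Grass = 6, Pop = 10 by intervention discards those variables' equations.
Prey = max(Grass, Rainfall) - 4  [with Grass=6, Rainfall=6]  = 2
Deaths = -3·Prey + Rainfall - 5  [with Prey=2, Rainfall=6]  = -5
Migration = min(Deaths, Prey) - 2  [with Deaths=-5, Prey=2]  = -7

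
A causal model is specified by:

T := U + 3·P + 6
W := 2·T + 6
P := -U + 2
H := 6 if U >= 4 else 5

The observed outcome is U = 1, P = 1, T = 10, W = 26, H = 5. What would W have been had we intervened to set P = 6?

Under do(P=6), the mechanism P := -U + 2 is discarded; P is fixed at 6.
T = U + 3·P + 6  [with U=1, P=6]  = 25
W = 2·T + 6  [with T=25]  = 56

56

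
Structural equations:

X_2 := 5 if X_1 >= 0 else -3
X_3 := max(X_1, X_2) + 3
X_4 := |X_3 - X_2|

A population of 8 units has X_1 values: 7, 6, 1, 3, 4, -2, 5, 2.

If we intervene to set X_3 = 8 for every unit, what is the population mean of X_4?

4

Every unit gets X_3=8 under the intervention. X_4 values become 3, 3, 3, 3, 3, 11, 3, 3; E[X_4|do(X_3=8)] = 4.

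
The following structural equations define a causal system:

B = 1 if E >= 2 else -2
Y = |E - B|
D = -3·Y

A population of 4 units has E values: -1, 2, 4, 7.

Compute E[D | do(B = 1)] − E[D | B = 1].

1

Under do(B=1), B's equation is replaced by B=1 for every unit. Per-unit D: -6, -3, -9, -18. Mean = -9.
Observing B=1 restricts to units where B's equation naturally yields 1: E ∈ {2, 4, 7}. In that subpopulation D = -3, -9, -18, mean -10.
Difference = -9 − (-10) = 1.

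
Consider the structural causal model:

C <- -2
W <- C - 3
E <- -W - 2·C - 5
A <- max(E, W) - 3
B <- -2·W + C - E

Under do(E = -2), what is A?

The intervention breaks the incoming arrows to E: E <- -W - 2·C - 5 no longer applies, and E = -2.
W = C - 3  [with C=-2]  = -5
A = max(E, W) - 3  [with E=-2, W=-5]  = -5

-5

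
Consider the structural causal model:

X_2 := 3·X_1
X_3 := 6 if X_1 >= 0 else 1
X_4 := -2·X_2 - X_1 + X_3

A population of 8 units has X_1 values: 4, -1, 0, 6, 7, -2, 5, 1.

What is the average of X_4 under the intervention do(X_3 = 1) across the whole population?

Every unit gets X_3=1 under the intervention. X_4 values become -27, 8, 1, -41, -48, 15, -34, -6; E[X_4|do(X_3=1)] = -16.5.

-16.5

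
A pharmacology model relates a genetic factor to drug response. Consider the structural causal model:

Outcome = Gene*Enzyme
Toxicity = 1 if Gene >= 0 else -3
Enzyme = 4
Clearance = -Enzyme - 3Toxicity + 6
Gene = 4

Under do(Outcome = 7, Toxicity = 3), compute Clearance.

-7

Under do(Outcome = 7, Toxicity = 3), each intervened variable's structural equation is replaced by its fixed value.
Clearance = -Enzyme - 3Toxicity + 6  [with Enzyme=4, Toxicity=3]  = -7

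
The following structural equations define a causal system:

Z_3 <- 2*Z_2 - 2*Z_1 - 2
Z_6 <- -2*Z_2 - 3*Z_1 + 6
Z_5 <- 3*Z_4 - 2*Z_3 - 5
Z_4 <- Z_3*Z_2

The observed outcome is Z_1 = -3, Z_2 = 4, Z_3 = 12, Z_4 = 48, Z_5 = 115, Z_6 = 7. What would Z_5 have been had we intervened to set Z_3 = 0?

do(Z_3=0) replaces the equation Z_3 <- 2*Z_2 - 2*Z_1 - 2 with the constant Z_3 = 0.
Z_4 = Z_3*Z_2  [with Z_3=0, Z_2=4]  = 0
Z_5 = 3*Z_4 - 2*Z_3 - 5  [with Z_4=0, Z_3=0]  = -5

-5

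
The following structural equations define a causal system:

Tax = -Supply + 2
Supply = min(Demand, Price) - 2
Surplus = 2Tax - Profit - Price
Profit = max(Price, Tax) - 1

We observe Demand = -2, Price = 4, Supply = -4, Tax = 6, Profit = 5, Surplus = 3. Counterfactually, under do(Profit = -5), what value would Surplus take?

The intervention breaks the incoming arrows to Profit: Profit = max(Price, Tax) - 1 no longer applies, and Profit = -5.
Supply = min(Demand, Price) - 2  [with Demand=-2, Price=4]  = -4
Tax = -Supply + 2  [with Supply=-4]  = 6
Surplus = 2Tax - Profit - Price  [with Tax=6, Profit=-5, Price=4]  = 13

13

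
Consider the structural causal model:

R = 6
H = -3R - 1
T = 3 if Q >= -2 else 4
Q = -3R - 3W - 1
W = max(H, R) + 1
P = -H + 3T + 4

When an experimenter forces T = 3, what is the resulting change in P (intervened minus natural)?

-3

The intervention breaks the incoming arrows to T: T = 3 if Q >= -2 else 4 no longer applies, and T = 3.
H = -3R - 1  [with R=6]  = -19
P = -H + 3T + 4  [with H=-19, T=3]  = 32
Without intervention: H = -3R - 1  [with R=6]  = -19; W = max(H, R) + 1  [with H=-19, R=6]  = 7; Q = -3R - 3W - 1  [with R=6, W=7]  = -40; T = 3 if Q >= -2 else 4  [with Q=-40]  = 4; P = -H + 3T + 4  [with H=-19, T=4]  = 35.
Change = 32 − 35 = -3.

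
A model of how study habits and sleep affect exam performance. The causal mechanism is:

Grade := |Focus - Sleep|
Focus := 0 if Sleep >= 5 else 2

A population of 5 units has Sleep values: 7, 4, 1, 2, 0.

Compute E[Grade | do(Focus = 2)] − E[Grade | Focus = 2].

Under do(Focus=2), Focus's equation is replaced by Focus=2 for every unit. Per-unit Grade: 5, 2, 1, 0, 2. Mean = 2.
Observing Focus=2 restricts to units where Focus's equation naturally yields 2: Sleep ∈ {4, 1, 2, 0}. In that subpopulation Grade = 2, 1, 0, 2, mean 1.25.
Difference = 2 − 1.25 = 0.75.

0.75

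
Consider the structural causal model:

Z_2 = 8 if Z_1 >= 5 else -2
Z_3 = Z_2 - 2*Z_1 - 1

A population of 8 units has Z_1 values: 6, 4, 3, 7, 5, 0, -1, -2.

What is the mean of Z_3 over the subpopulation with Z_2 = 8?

Conditioning on Z_2=8 selects the 3 unit(s) with Z_1 ∈ {6, 7, 5}. Their Z_3 values: -5, -7, -3. Mean = -5.

-5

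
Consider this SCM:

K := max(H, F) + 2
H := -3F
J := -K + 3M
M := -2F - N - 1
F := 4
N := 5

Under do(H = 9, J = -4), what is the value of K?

Setting H = 9, J = -4 by intervention discards those variables' equations.
K = max(H, F) + 2  [with H=9, F=4]  = 11

11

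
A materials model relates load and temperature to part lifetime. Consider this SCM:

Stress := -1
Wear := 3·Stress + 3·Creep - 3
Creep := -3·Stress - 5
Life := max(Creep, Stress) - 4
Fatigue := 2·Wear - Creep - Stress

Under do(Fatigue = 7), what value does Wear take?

-12

Under do(Fatigue=7), the mechanism Fatigue := 2·Wear - Creep - Stress is discarded; Fatigue is fixed at 7.
Since Wear is not a descendant of the intervened variable, it is unaffected.
Creep = -3·Stress - 5  [with Stress=-1]  = -2
Wear = 3·Stress + 3·Creep - 3  [with Stress=-1, Creep=-2]  = -12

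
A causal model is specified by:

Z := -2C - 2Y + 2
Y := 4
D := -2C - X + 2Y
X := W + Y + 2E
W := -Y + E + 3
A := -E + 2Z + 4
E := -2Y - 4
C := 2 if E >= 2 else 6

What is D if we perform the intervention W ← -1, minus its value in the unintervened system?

The intervention breaks the incoming arrows to W: W := -Y + E + 3 no longer applies, and W = -1.
E = -2Y - 4  [with Y=4]  = -12
X = W + Y + 2E  [with W=-1, Y=4, E=-12]  = -21
C = 2 if E >= 2 else 6  [with E=-12]  = 6
D = -2C - X + 2Y  [with C=6, X=-21, Y=4]  = 17
Without intervention: E = -2Y - 4  [with Y=4]  = -12; W = -Y + E + 3  [with Y=4, E=-12]  = -13; X = W + Y + 2E  [with W=-13, Y=4, E=-12]  = -33; C = 2 if E >= 2 else 6  [with E=-12]  = 6; D = -2C - X + 2Y  [with C=6, X=-33, Y=4]  = 29.
Change = 17 − 29 = -12.

-12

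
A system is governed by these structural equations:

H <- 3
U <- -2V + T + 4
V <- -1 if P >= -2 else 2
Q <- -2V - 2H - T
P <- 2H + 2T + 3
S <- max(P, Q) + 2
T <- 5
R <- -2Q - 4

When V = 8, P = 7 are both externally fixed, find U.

The joint intervention fixes V = 8, P = 7, removing each variable's own equation.
U = -2V + T + 4  [with V=8, T=5]  = -7

-7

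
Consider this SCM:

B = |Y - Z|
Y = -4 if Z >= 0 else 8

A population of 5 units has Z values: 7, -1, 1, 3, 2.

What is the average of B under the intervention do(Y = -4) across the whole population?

The intervention sets Y=-4 in all 5 units regardless of Z. Recomputing B per unit gives 11, 3, 5, 7, 6; average 6.4.

6.4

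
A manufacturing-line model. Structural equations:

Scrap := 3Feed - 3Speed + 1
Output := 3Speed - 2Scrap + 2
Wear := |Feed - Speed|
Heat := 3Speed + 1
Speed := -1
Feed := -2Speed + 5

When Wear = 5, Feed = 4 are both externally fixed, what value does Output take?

The joint intervention fixes Wear = 5, Feed = 4, removing each variable's own equation.
Scrap = 3Feed - 3Speed + 1  [with Feed=4, Speed=-1]  = 16
Output = 3Speed - 2Scrap + 2  [with Speed=-1, Scrap=16]  = -33

-33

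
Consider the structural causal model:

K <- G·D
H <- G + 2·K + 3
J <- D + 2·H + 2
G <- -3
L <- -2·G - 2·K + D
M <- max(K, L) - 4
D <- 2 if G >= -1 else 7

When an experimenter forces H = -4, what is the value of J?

The intervention breaks the incoming arrows to H: H <- G + 2·K + 3 no longer applies, and H = -4.
D = 2 if G >= -1 else 7  [with G=-3]  = 7
J = D + 2·H + 2  [with D=7, H=-4]  = 1

1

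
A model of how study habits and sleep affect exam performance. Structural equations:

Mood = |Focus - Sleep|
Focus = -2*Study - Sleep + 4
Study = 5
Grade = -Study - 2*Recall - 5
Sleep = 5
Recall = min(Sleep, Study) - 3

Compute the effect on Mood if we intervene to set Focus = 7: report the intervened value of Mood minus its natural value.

-14

The intervention breaks the incoming arrows to Focus: Focus = -2*Study - Sleep + 4 no longer applies, and Focus = 7.
Mood = |Focus - Sleep|  [with Focus=7, Sleep=5]  = 2
Without intervention: Focus = -2*Study - Sleep + 4  [with Study=5, Sleep=5]  = -11; Mood = |Focus - Sleep|  [with Focus=-11, Sleep=5]  = 16.
Change = 2 − 16 = -14.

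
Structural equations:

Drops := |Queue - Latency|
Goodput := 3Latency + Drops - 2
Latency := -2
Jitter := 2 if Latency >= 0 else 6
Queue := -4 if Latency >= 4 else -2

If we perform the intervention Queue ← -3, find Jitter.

6

Under do(Queue=-3), the mechanism Queue := -4 if Latency >= 4 else -2 is discarded; Queue is fixed at -3.
Since Jitter is not a descendant of the intervened variable, it is unaffected.
Jitter = 2 if Latency >= 0 else 6  [with Latency=-2]  = 6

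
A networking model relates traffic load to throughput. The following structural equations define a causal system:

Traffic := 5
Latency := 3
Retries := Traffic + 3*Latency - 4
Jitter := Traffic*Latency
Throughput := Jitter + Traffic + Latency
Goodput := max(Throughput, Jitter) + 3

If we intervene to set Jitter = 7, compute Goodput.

18

Under do(Jitter=7), the mechanism Jitter := Traffic*Latency is discarded; Jitter is fixed at 7.
Throughput = Jitter + Traffic + Latency  [with Jitter=7, Traffic=5, Latency=3]  = 15
Goodput = max(Throughput, Jitter) + 3  [with Throughput=15, Jitter=7]  = 18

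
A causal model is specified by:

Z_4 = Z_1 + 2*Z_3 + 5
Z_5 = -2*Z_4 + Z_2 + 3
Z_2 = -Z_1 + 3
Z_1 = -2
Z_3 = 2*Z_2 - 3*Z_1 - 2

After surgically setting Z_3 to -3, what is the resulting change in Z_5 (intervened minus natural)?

do(Z_3=-3) replaces the equation Z_3 = 2*Z_2 - 3*Z_1 - 2 with the constant Z_3 = -3.
Z_2 = -Z_1 + 3  [with Z_1=-2]  = 5
Z_4 = Z_1 + 2*Z_3 + 5  [with Z_1=-2, Z_3=-3]  = -3
Z_5 = -2*Z_4 + Z_2 + 3  [with Z_4=-3, Z_2=5]  = 14
Without intervention: Z_2 = -Z_1 + 3  [with Z_1=-2]  = 5; Z_3 = 2*Z_2 - 3*Z_1 - 2  [with Z_2=5, Z_1=-2]  = 14; Z_4 = Z_1 + 2*Z_3 + 5  [with Z_1=-2, Z_3=14]  = 31; Z_5 = -2*Z_4 + Z_2 + 3  [with Z_4=31, Z_2=5]  = -54.
Change = 14 − (-54) = 68.

68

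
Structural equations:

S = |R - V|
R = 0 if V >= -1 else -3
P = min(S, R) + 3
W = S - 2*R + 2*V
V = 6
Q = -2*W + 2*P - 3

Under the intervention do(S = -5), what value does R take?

0

Under do(S=-5), the mechanism S = |R - V| is discarded; S is fixed at -5.
Since R is not a descendant of the intervened variable, it is unaffected.
R = 0 if V >= -1 else -3  [with V=6]  = 0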